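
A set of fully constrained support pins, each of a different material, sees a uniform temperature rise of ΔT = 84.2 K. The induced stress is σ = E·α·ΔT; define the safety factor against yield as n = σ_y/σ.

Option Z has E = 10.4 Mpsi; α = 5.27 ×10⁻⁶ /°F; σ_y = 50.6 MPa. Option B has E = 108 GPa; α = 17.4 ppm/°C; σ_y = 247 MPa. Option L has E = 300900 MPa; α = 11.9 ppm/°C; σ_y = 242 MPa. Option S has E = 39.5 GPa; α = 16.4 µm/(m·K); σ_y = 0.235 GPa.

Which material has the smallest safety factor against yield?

option L

With everything in SI (GPa, ×10⁻⁶/K, MPa):
  option Z: E = 71.71, α = 9.49, σ_y = 50.60 → σ = 57.3 MPa, n = 0.883
  option B: E = 108.0, α = 17.4, σ_y = 247.0 → σ = 158 MPa, n = 1.56
  option L: E = 300.9, α = 11.9, σ_y = 242.0 → σ = 301 MPa, n = 0.803
  option S: E = 39.50, α = 16.4, σ_y = 235.0 → σ = 54.5 MPa, n = 4.31
The minimum is option L at n = 0.803.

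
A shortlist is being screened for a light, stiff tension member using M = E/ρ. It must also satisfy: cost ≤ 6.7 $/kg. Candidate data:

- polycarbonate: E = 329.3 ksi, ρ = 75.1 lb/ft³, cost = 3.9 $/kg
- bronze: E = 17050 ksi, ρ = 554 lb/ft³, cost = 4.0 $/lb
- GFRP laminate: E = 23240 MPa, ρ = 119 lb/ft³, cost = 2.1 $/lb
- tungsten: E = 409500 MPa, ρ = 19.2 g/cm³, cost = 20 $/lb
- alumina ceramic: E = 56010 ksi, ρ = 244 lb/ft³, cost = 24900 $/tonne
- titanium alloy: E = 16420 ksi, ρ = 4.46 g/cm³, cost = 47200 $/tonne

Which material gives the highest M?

Screen on constraints: cost ≤ 6.7 $/kg. Survivors: polycarbonate, GFRP laminate.
After converting to SI:
  polycarbonate: E = 2.270 GPa, ρ = 1203 kg/m³
  GFRP laminate: E = 23.24 GPa, ρ = 1906 kg/m³
  GFRP laminate: M = 12.2 MN·m/kg
  polycarbonate: M = 1.89 MN·m/kg
GFRP laminate has the largest M.

GFRP laminate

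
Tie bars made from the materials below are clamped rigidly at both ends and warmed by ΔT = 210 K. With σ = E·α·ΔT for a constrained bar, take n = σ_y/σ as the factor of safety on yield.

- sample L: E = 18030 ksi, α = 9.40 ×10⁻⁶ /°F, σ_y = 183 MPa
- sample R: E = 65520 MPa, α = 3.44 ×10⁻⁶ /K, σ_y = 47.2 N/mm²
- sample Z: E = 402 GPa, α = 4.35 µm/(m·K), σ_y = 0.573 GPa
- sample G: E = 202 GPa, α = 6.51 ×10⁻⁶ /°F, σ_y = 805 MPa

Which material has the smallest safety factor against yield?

sample L

Converting E to GPa, α to ×10⁻⁶/K, σ_y to MPa, then σ and n for each:
  sample L: E = 124.3, α = 16.9, σ_y = 183.0 → σ = 442 MPa, n = 0.414
  sample R: E = 65.52, α = 3.44, σ_y = 47.20 → σ = 47.3 MPa, n = 0.997
  sample Z: E = 402.0, α = 4.35, σ_y = 573.0 → σ = 367 MPa, n = 1.56
  sample G: E = 202.0, α = 11.7, σ_y = 805.0 → σ = 497 MPa, n = 1.62
The minimum is sample L at n = 0.414.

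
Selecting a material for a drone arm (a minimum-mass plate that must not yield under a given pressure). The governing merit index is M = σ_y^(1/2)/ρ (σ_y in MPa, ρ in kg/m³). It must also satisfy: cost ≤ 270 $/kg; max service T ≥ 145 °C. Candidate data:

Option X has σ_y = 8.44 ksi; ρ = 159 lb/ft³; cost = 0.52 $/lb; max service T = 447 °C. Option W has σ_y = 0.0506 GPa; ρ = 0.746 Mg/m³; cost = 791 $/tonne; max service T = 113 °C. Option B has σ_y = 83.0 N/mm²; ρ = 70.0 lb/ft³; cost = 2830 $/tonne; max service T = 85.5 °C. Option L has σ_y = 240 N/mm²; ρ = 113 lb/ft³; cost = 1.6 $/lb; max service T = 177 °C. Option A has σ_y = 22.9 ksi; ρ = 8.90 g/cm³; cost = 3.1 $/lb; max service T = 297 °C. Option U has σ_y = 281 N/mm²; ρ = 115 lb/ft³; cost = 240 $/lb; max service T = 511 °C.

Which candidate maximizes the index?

Screen on constraints: cost ≤ 270 $/kg; max service T ≥ 145 °C. Survivors: option X, option L, option A.
After converting to SI:
  option X: σ_y = 58.19 MPa, ρ = 2547 kg/m³
  option L: σ_y = 240.0 MPa, ρ = 1810 kg/m³
  option A: σ_y = 157.9 MPa, ρ = 8900 kg/m³
  option L: M = 8.56×10⁻³
  option X: M = 3.00×10⁻³
  option A: M = 1.41×10⁻³
Option L ranks first.

option L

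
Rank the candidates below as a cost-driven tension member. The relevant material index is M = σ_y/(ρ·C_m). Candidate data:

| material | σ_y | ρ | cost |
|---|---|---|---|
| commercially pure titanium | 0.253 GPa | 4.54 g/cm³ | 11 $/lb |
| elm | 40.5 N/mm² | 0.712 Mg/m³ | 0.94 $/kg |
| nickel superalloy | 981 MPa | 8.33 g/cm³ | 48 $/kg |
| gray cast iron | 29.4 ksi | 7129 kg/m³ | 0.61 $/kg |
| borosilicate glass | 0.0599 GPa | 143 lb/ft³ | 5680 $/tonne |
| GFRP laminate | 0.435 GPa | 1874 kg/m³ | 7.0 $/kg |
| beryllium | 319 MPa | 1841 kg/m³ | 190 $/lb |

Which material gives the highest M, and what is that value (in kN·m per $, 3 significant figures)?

elm, M = 60.5 kN·m per $

Putting every candidate on a common basis:
  commercially pure titanium: σ_y = 253.0 MPa, ρ = 4540 kg/m³, cost = 24.25 $/kg
  elm: σ_y = 40.50 MPa, ρ = 712.0 kg/m³, cost = 0.9400 $/kg
  nickel superalloy: σ_y = 981.0 MPa, ρ = 8330 kg/m³, cost = 48.00 $/kg
  gray cast iron: σ_y = 202.7 MPa, ρ = 7129 kg/m³, cost = 0.6100 $/kg
  borosilicate glass: σ_y = 59.90 MPa, ρ = 2291 kg/m³, cost = 5.680 $/kg
  GFRP laminate: σ_y = 435.0 MPa, ρ = 1874 kg/m³, cost = 7.000 $/kg
  beryllium: σ_y = 319.0 MPa, ρ = 1841 kg/m³, cost = 418.9 $/kg
  elm: M = 60.5 kN·m per $
  gray cast iron: M = 46.6 kN·m per $
  GFRP laminate: M = 33.2 kN·m per $
  borosilicate glass: M = 4.60 kN·m per $
  nickel superalloy: M = 2.45 kN·m per $
  commercially pure titanium: M = 2.30 kN·m per $
  beryllium: M = 0.414 kN·m per $
Elm has the largest M.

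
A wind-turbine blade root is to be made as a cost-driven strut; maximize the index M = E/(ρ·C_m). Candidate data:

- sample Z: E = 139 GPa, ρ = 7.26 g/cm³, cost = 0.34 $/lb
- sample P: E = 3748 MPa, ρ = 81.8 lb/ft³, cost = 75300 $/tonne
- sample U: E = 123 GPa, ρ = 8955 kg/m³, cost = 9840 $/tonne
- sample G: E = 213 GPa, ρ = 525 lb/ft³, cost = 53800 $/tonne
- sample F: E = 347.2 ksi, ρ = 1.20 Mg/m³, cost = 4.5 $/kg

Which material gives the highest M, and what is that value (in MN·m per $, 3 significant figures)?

sample Z, M = 25.5 MN·m per $

In SI units:
  sample Z: E = 139.0 GPa, ρ = 7260 kg/m³, cost = 0.7496 $/kg
  sample P: E = 3.748 GPa, ρ = 1310 kg/m³, cost = 75.30 $/kg
  sample U: E = 123.0 GPa, ρ = 8955 kg/m³, cost = 9.840 $/kg
  sample G: E = 213.0 GPa, ρ = 8410 kg/m³, cost = 53.80 $/kg
  sample F: E = 2.394 GPa, ρ = 1200 kg/m³, cost = 4.500 $/kg
  sample Z: M = 25.5 MN·m per $
  sample U: M = 1.40 MN·m per $
  sample G: M = 0.471 MN·m per $
  sample F: M = 0.443 MN·m per $
  sample P: M = 0.0380 MN·m per $
Highest index: sample Z.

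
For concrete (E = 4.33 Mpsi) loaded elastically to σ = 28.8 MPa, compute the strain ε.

E = 4.33 Mpsi = 29.85 GPa = 29850 MPa.
ε = σ/E = 28.8 / 29850 = 9.65×10⁻⁴.

9.65×10⁻⁴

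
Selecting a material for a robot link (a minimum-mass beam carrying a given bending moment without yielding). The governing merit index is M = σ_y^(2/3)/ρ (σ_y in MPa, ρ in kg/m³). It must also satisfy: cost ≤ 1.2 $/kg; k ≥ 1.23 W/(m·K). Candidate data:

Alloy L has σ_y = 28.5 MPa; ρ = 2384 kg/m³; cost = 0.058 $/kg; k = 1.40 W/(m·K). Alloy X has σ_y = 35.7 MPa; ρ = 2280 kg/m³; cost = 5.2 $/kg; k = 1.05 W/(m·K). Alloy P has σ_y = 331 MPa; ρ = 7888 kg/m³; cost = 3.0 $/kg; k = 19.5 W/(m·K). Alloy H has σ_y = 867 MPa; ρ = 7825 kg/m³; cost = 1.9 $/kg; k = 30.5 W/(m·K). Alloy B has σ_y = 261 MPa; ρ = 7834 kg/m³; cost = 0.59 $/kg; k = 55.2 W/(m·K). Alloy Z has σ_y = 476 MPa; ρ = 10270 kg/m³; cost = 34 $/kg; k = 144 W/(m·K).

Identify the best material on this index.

alloy B

Screen on constraints: cost ≤ 1.2 $/kg; k ≥ 1.23 W/(m·K). Survivors: alloy L, alloy B.
Per-candidate index values:
  alloy B: M = 5.21×10⁻³
  alloy L: M = 3.91×10⁻³
The maximum is for alloy B.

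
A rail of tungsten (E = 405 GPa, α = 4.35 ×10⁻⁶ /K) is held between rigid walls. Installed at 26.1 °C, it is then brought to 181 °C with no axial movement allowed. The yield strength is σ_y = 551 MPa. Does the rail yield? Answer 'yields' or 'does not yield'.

does not yield

ΔT = 154.9 K. Constrained thermal stress σ = E·α·ΔT = 405.0×10³ MPa × 4.35×10⁻⁶ × 154.9 = 273 MPa (compressive).
Compare to σ_y = 551 MPa: σ < σ_y, so it does not yield.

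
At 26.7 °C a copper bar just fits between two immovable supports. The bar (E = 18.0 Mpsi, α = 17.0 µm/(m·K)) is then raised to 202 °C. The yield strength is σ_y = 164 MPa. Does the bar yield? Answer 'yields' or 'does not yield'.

yields

E = 18.0 Mpsi = 124.1 GPa.
ΔT = 175.3 K. Constrained thermal stress σ = E·α·ΔT = 124.1×10³ MPa × 17.0×10⁻⁶ × 175.3 = 370 MPa (compressive).
Compare to σ_y = 164 MPa: σ ≥ σ_y, so it yields.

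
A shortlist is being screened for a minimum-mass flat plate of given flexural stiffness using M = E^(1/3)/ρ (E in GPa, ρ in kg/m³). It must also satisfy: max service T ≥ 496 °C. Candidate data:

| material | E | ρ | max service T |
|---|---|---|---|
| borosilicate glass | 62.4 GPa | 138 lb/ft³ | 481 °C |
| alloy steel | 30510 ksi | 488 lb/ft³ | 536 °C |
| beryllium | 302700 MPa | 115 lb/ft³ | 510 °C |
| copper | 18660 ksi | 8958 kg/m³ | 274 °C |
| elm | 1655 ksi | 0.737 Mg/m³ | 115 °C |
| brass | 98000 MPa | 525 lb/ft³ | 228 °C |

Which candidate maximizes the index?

beryllium

Screen on constraints: max service T ≥ 496 °C. Survivors: alloy steel, beryllium.
Putting every candidate on a common basis:
  alloy steel: E = 210.4 GPa, ρ = 7817 kg/m³
  beryllium: E = 302.7 GPa, ρ = 1842 kg/m³
  beryllium: M = 3.64×10⁻³
  alloy steel: M = 0.761×10⁻³
Highest index: beryllium.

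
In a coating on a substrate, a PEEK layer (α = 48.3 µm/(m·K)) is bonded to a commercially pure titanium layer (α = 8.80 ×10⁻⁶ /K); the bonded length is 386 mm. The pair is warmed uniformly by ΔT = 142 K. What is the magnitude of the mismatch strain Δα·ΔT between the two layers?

5.61×10⁻³

Δα = |48.3 − 8.80|×10⁻⁶/K = 39.5×10⁻⁶/K.
Mismatch strain = Δα·ΔT = 39.5×10⁻⁶ × 142.0 = 5.61×10⁻³.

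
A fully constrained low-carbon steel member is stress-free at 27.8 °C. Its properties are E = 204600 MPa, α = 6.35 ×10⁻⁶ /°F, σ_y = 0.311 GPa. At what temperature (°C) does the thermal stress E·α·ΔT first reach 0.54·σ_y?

99.6 °C

E = 204600 MPa = 204.6 GPa.
α = 6.35×10⁻⁶/°F × 9/5 = 11.4×10⁻⁶/K.
σ_y = 0.311 GPa = 311.0 MPa.
E·α·ΔT = 167.9 MPa ⇒ ΔT = 167.9 / (204.6×10³ × 11.4×10⁻⁶) = 71.81 K.
T = 27.8 + 71.81 = 99.61 °C.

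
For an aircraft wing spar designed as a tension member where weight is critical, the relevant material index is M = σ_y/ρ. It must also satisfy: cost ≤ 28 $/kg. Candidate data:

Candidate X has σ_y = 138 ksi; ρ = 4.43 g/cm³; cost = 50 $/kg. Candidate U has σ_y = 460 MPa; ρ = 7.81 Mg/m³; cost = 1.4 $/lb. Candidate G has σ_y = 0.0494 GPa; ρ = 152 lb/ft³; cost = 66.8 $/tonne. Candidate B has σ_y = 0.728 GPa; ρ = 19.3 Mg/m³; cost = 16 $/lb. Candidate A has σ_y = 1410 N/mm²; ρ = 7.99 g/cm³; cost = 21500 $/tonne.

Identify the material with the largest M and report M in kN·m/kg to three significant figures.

candidate A, M = 176 kN·m/kg

Screen on constraints: cost ≤ 28 $/kg. Survivors: candidate U, candidate G, candidate A.
Normalizing units and computing the index:
  candidate U: σ_y = 460.0 MPa, ρ = 7810 kg/m³
  candidate G: σ_y = 49.40 MPa, ρ = 2435 kg/m³
  candidate A: σ_y = 1410 MPa, ρ = 7990 kg/m³
  candidate A: M = 176 kN·m/kg
  candidate U: M = 58.9 kN·m/kg
  candidate G: M = 20.3 kN·m/kg
Highest index: candidate A.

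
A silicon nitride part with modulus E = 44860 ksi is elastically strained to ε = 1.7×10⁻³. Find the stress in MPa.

526 MPa

E = 44860 ksi = 309.3 GPa.
σ = E·ε = 309300 MPa × 1.7×10⁻³ = 526 MPa.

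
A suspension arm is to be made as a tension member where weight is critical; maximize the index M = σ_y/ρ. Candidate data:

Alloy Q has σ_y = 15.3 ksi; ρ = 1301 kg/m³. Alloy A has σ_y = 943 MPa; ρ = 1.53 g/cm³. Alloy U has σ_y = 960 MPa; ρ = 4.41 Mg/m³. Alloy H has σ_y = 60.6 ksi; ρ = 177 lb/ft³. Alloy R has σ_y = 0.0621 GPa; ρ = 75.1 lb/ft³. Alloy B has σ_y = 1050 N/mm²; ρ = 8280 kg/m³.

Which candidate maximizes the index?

alloy A

In SI units:
  alloy Q: σ_y = 105.5 MPa, ρ = 1301 kg/m³
  alloy A: σ_y = 943.0 MPa, ρ = 1530 kg/m³
  alloy U: σ_y = 960.0 MPa, ρ = 4410 kg/m³
  alloy H: σ_y = 417.8 MPa, ρ = 2835 kg/m³
  alloy R: σ_y = 62.10 MPa, ρ = 1203 kg/m³
  alloy B: σ_y = 1050 MPa, ρ = 8280 kg/m³
  alloy A: M = 616 kN·m/kg
  alloy U: M = 218 kN·m/kg
  alloy H: M = 147 kN·m/kg
  alloy B: M = 127 kN·m/kg
  alloy Q: M = 81.1 kN·m/kg
  alloy R: M = 51.6 kN·m/kg
Highest index: alloy A.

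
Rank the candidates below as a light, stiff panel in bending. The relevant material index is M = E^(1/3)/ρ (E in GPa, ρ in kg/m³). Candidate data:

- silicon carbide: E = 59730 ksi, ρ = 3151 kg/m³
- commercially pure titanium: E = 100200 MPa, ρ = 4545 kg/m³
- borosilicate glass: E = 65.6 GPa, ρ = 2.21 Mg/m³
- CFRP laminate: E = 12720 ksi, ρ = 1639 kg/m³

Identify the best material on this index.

CFRP laminate

Putting every candidate on a common basis:
  silicon carbide: E = 411.8 GPa, ρ = 3151 kg/m³
  commercially pure titanium: E = 100.2 GPa, ρ = 4545 kg/m³
  borosilicate glass: E = 65.60 GPa, ρ = 2210 kg/m³
  CFRP laminate: E = 87.70 GPa, ρ = 1639 kg/m³
  CFRP laminate: M = 2.71×10⁻³
  silicon carbide: M = 2.36×10⁻³
  borosilicate glass: M = 1.82×10⁻³
  commercially pure titanium: M = 1.02×10⁻³
CFRP laminate has the largest M.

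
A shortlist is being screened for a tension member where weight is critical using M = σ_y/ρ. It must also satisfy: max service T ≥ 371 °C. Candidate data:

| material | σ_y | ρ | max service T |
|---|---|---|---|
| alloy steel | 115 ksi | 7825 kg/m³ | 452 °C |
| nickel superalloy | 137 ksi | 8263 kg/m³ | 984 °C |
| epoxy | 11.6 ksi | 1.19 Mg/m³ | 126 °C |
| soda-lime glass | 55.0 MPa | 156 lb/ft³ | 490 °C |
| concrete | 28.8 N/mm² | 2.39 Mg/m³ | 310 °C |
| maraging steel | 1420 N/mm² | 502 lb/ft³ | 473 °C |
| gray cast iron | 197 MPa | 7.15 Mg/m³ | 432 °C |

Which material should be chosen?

maraging steel

Screen on constraints: max service T ≥ 371 °C. Survivors: alloy steel, nickel superalloy, soda-lime glass, maraging steel, gray cast iron.
Convert each candidate to consistent units, then evaluate M:
  alloy steel: σ_y = 792.9 MPa, ρ = 7825 kg/m³
  nickel superalloy: σ_y = 944.6 MPa, ρ = 8263 kg/m³
  soda-lime glass: σ_y = 55.00 MPa, ρ = 2499 kg/m³
  maraging steel: σ_y = 1420 MPa, ρ = 8041 kg/m³
  gray cast iron: σ_y = 197.0 MPa, ρ = 7150 kg/m³
  maraging steel: M = 177 kN·m/kg
  nickel superalloy: M = 114 kN·m/kg
  alloy steel: M = 101 kN·m/kg
  gray cast iron: M = 27.6 kN·m/kg
  soda-lime glass: M = 22.0 kN·m/kg
Maraging steel ranks first.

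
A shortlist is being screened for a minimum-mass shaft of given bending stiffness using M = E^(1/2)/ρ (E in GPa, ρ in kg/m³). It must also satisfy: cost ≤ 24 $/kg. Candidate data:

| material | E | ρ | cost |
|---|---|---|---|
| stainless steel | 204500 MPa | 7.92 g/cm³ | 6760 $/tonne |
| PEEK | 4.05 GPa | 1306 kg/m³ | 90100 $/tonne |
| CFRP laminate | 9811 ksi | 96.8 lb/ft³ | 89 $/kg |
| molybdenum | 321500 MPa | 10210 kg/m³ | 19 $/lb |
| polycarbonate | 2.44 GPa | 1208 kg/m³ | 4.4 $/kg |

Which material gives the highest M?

stainless steel

Screen on constraints: cost ≤ 24 $/kg. Survivors: stainless steel, polycarbonate.
In SI units:
  stainless steel: E = 204.5 GPa, ρ = 7920 kg/m³
  polycarbonate: E = 2.440 GPa, ρ = 1208 kg/m³
  stainless steel: M = 1.81×10⁻³
  polycarbonate: M = 1.29×10⁻³
Stainless steel has the largest M.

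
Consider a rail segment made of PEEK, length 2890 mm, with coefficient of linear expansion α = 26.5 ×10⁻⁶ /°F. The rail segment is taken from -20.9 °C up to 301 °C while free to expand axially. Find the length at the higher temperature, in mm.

2934.4 mm

Convert α: 26.5×10⁻⁶/°F × (9/5) = 47.7×10⁻⁶/K.
ΔT = 301 − (-20.9) = 321.9 K.
ΔL = α·L₀·ΔT = 47.7×10⁻⁶ × 2890 mm × 321.9 K = 44.4 mm.
L = L₀ + ΔL = 2890 + 44.4 = 2934.4 mm.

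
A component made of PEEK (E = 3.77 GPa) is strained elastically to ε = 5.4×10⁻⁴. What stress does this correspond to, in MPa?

2.04 MPa

σ = E·ε = 3770 MPa × 5.4×10⁻⁴ = 2.04 MPa.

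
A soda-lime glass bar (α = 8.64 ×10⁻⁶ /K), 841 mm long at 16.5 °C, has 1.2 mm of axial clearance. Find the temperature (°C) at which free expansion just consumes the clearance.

182 °C

α·L₀·ΔT = 1.2 mm ⇒ ΔT = 1.2 / (8.64×10⁻⁶ × 841.0) = 165.1 K.
T = 16.5 + 165.1 = 181.6 °C.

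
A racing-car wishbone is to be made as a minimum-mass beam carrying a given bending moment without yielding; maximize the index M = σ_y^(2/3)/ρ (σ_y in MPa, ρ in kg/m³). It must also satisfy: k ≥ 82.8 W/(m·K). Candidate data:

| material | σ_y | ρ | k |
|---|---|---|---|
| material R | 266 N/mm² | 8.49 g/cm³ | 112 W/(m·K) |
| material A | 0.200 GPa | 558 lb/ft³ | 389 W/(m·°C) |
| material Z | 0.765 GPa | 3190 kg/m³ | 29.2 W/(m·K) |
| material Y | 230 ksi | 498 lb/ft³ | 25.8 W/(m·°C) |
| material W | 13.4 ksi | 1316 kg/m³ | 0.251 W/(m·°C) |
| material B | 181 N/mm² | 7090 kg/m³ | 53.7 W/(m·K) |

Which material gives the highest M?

material R

Screen on constraints: k ≥ 82.8 W/(m·K). Survivors: material R, material A.
Normalizing units and computing the index:
  material R: σ_y = 266.0 MPa, ρ = 8490 kg/m³
  material A: σ_y = 200.0 MPa, ρ = 8938 kg/m³
  material R: M = 4.87×10⁻³
  material A: M = 3.83×10⁻³
Material R has the largest M.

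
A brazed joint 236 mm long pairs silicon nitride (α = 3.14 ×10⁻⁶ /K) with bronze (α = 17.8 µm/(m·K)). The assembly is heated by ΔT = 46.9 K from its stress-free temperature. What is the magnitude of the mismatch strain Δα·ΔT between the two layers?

Δα = |3.14 − 17.8|×10⁻⁶/K = 14.7×10⁻⁶/K.
Mismatch strain = Δα·ΔT = 14.7×10⁻⁶ × 46.9 = 6.88×10⁻⁴.

6.88×10⁻⁴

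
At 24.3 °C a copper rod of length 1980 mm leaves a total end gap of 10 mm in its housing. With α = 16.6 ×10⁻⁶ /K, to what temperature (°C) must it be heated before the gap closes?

329 °C

α·L₀·ΔT = 10.0 mm ⇒ ΔT = 10.0 / (16.6×10⁻⁶ × 1980.0) = 304.2 K.
T = 24.3 + 304.2 = 328.5 °C.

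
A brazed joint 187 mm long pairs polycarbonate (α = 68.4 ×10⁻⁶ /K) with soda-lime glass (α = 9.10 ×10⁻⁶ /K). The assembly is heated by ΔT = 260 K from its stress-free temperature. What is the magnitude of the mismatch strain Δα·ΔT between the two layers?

Δα = |68.4 − 9.10|×10⁻⁶/K = 59.3×10⁻⁶/K.
Mismatch strain = Δα·ΔT = 59.3×10⁻⁶ × 260.0 = 0.0154.

0.0154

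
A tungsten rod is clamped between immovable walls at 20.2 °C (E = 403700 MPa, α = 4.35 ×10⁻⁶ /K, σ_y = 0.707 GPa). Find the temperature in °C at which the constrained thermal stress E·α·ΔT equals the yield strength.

423 °C

E = 403700 MPa = 403.7 GPa.
σ_y = 0.707 GPa = 707.0 MPa.
E·α·ΔT = 707.0 MPa ⇒ ΔT = 707.0 / (403.7×10³ × 4.35×10⁻⁶) = 402.6 K.
T = 20.2 + 402.6 = 422.8 °C.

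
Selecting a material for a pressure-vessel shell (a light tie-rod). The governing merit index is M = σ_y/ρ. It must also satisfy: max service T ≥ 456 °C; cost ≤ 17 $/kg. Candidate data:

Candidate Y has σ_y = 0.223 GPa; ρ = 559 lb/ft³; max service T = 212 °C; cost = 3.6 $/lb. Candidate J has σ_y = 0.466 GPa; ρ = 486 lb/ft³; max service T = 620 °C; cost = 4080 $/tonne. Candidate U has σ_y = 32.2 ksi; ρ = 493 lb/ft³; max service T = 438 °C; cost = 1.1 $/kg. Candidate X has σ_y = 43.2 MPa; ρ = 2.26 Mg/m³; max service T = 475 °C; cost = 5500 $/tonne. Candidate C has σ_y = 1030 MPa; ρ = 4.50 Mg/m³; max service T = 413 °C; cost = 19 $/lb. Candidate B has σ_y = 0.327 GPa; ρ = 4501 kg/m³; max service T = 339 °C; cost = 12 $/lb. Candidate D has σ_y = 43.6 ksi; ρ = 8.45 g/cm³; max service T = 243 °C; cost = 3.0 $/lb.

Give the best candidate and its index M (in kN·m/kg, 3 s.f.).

candidate J, M = 59.9 kN·m/kg

Screen on constraints: max service T ≥ 456 °C; cost ≤ 17 $/kg. Survivors: candidate J, candidate X.
After converting to SI:
  candidate J: σ_y = 466.0 MPa, ρ = 7785 kg/m³
  candidate X: σ_y = 43.20 MPa, ρ = 2260 kg/m³
  candidate J: M = 59.9 kN·m/kg
  candidate X: M = 19.1 kN·m/kg
Candidate J has the largest M.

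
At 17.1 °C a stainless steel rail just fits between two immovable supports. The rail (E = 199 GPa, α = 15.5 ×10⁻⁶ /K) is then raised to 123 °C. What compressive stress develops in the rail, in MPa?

327 MPa

ΔT = 105.9 K. Constrained thermal stress σ = E·α·ΔT = 199.0×10³ MPa × 15.5×10⁻⁶ × 105.9 = 327 MPa (compressive).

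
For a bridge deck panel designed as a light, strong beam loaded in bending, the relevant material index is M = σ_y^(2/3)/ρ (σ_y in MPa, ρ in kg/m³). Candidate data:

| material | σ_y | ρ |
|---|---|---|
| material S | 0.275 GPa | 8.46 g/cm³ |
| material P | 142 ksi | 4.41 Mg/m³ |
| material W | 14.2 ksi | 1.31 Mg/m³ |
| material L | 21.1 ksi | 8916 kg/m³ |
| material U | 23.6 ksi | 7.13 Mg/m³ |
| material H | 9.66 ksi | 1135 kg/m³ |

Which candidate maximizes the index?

Normalizing units and computing the index:
  material S: σ_y = 275.0 MPa, ρ = 8460 kg/m³
  material P: σ_y = 979.1 MPa, ρ = 4410 kg/m³
  material W: σ_y = 97.91 MPa, ρ = 1310 kg/m³
  material L: σ_y = 145.5 MPa, ρ = 8916 kg/m³
  material U: σ_y = 162.7 MPa, ρ = 7130 kg/m³
  material H: σ_y = 66.60 MPa, ρ = 1135 kg/m³
  material P: M = 22.4×10⁻³
  material W: M = 16.2×10⁻³
  material H: M = 14.5×10⁻³
  material S: M = 5.00×10⁻³
  material U: M = 4.18×10⁻³
  material L: M = 3.10×10⁻³
Material P has the largest M.

material P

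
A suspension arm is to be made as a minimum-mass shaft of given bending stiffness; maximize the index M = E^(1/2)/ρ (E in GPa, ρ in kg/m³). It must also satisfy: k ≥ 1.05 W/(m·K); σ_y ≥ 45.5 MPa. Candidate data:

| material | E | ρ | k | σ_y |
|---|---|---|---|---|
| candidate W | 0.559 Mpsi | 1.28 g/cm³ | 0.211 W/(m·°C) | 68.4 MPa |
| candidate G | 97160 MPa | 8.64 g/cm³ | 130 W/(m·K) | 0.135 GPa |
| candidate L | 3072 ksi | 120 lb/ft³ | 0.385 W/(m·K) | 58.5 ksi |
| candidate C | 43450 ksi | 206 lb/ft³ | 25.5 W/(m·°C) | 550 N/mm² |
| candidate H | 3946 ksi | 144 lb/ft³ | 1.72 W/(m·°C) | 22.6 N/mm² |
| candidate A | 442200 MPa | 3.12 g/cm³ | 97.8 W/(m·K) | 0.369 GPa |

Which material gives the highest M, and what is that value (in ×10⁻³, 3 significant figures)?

candidate A, M = 6.74×10⁻³

Screen on constraints: k ≥ 1.05 W/(m·K); σ_y ≥ 45.5 MPa. Survivors: candidate G, candidate C, candidate A.
Putting every candidate on a common basis:
  candidate G: E = 97.16 GPa, ρ = 8640 kg/m³
  candidate C: E = 299.6 GPa, ρ = 3300 kg/m³
  candidate A: E = 442.2 GPa, ρ = 3120 kg/m³
  candidate A: M = 6.74×10⁻³
  candidate C: M = 5.25×10⁻³
  candidate G: M = 1.14×10⁻³
Candidate A ranks first.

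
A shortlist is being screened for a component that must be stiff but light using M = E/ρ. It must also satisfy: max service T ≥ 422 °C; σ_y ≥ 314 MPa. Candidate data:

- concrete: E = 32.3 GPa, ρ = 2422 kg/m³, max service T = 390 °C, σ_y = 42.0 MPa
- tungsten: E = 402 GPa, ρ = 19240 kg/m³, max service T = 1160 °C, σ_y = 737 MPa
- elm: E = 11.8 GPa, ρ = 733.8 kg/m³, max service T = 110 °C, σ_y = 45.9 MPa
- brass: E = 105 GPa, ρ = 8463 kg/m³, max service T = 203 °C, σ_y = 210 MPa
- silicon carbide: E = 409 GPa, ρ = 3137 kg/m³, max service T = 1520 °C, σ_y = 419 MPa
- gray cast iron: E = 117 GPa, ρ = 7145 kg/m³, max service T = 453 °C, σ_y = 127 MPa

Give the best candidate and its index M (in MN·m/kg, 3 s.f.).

Screen on constraints: max service T ≥ 422 °C; σ_y ≥ 314 MPa. Survivors: tungsten, silicon carbide.
Computing M directly (units already consistent):
  silicon carbide: M = 130 MN·m/kg
  tungsten: M = 20.9 MN·m/kg
The maximum is for silicon carbide.

silicon carbide, M = 130 MN·m/kg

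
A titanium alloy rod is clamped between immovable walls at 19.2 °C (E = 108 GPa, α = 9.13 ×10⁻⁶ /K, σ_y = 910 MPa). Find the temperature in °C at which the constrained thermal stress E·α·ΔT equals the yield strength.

E·α·ΔT = 910.0 MPa ⇒ ΔT = 910.0 / (108.0×10³ × 9.13×10⁻⁶) = 922.9 K.
T = 19.2 + 922.9 = 942.1 °C.

942 °C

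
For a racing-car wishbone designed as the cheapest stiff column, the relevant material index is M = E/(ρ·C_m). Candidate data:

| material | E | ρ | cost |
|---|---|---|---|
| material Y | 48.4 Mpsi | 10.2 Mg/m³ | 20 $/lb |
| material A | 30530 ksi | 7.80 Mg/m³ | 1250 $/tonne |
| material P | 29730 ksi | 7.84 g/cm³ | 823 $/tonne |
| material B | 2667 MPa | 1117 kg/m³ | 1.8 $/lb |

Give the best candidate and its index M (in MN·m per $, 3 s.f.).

material P, M = 31.8 MN·m per $

After converting to SI:
  material Y: E = 333.7 GPa, ρ = 10200 kg/m³, cost = 44.09 $/kg
  material A: E = 210.5 GPa, ρ = 7800 kg/m³, cost = 1.250 $/kg
  material P: E = 205.0 GPa, ρ = 7840 kg/m³, cost = 0.8230 $/kg
  material B: E = 2.667 GPa, ρ = 1117 kg/m³, cost = 3.968 $/kg
  material P: M = 31.8 MN·m per $
  material A: M = 21.6 MN·m per $
  material Y: M = 0.742 MN·m per $
  material B: M = 0.602 MN·m per $
Highest index: material P.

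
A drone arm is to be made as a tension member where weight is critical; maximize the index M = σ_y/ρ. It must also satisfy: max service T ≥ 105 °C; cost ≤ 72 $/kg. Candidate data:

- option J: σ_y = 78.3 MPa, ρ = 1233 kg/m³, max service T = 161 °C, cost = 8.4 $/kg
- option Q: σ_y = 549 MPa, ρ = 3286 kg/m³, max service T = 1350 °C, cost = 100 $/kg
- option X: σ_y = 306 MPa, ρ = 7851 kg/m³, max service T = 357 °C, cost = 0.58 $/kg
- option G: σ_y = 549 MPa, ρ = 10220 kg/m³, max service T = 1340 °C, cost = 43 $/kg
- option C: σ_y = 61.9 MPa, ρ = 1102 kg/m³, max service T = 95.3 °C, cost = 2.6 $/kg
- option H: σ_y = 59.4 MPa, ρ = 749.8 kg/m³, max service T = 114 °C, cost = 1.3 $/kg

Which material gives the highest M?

Screen on constraints: max service T ≥ 105 °C; cost ≤ 72 $/kg. Survivors: option J, option X, option G, option H.
Evaluate M for each candidate:
  option H: M = 79.2 kN·m/kg
  option J: M = 63.5 kN·m/kg
  option G: M = 53.7 kN·m/kg
  option X: M = 39.0 kN·m/kg
The maximum is for option H.

option H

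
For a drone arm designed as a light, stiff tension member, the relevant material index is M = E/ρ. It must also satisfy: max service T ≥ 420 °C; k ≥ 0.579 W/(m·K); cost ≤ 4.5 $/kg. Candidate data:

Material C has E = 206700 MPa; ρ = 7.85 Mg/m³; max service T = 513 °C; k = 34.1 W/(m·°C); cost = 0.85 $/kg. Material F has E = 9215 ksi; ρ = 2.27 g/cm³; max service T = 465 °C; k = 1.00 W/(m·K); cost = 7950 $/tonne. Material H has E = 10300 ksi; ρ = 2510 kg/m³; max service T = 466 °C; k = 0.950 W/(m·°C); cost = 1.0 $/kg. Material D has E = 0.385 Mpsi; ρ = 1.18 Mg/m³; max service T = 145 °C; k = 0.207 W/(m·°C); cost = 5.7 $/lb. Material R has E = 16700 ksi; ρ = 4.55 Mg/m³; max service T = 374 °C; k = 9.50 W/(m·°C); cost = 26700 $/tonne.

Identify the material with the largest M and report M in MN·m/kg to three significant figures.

Screen on constraints: max service T ≥ 420 °C; k ≥ 0.579 W/(m·K); cost ≤ 4.5 $/kg. Survivors: material C, material H.
In SI units:
  material C: E = 206.7 GPa, ρ = 7850 kg/m³
  material H: E = 71.02 GPa, ρ = 2510 kg/m³
  material H: M = 28.3 MN·m/kg
  material C: M = 26.3 MN·m/kg
Highest index: material H.

material H, M = 28.3 MN·m/kg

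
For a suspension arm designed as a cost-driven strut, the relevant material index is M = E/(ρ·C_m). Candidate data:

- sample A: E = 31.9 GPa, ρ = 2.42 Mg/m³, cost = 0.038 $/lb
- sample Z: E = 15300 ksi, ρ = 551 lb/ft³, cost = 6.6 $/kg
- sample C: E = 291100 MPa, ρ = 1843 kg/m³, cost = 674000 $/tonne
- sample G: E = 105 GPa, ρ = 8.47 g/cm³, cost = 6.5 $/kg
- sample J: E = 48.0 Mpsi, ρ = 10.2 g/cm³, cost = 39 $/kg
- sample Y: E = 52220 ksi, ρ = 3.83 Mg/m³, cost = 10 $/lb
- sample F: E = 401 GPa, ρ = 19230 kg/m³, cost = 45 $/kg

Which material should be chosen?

Convert each candidate to consistent units, then evaluate M:
  sample A: E = 31.90 GPa, ρ = 2420 kg/m³, cost = 0.08377 $/kg
  sample Z: E = 105.5 GPa, ρ = 8826 kg/m³, cost = 6.600 $/kg
  sample C: E = 291.1 GPa, ρ = 1843 kg/m³, cost = 674.0 $/kg
  sample G: E = 105.0 GPa, ρ = 8470 kg/m³, cost = 6.500 $/kg
  sample J: E = 330.9 GPa, ρ = 10200 kg/m³, cost = 39.00 $/kg
  sample Y: E = 360.0 GPa, ρ = 3830 kg/m³, cost = 22.05 $/kg
  sample F: E = 401.0 GPa, ρ = 19230 kg/m³, cost = 45.00 $/kg
  sample A: M = 157 MN·m per $
  sample Y: M = 4.26 MN·m per $
  sample G: M = 1.91 MN·m per $
  sample Z: M = 1.81 MN·m per $
  sample J: M = 0.832 MN·m per $
  sample F: M = 0.463 MN·m per $
  sample C: M = 0.234 MN·m per $
Sample A ranks first.

sample A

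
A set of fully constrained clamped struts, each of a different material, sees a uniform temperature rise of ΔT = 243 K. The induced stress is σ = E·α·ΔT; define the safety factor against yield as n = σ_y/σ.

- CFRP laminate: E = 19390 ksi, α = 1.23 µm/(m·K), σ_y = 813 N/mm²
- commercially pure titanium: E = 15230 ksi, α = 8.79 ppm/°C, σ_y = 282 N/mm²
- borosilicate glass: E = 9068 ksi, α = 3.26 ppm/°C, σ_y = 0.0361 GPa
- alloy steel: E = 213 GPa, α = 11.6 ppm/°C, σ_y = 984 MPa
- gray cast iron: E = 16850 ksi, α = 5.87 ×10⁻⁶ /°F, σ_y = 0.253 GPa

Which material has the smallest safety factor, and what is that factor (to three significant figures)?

Converting E to GPa, α to ×10⁻⁶/K, σ_y to MPa, then σ and n for each:
  CFRP laminate: E = 133.7, α = 1.23, σ_y = 813.0 → σ = 40.0 MPa, n = 20.3
  commercially pure titanium: E = 105.0, α = 8.79, σ_y = 282.0 → σ = 224 MPa, n = 1.26
  borosilicate glass: E = 62.52, α = 3.26, σ_y = 36.10 → σ = 49.5 MPa, n = 0.729
  alloy steel: E = 213.0, α = 11.6, σ_y = 984.0 → σ = 600 MPa, n = 1.64
  gray cast iron: E = 116.2, α = 10.6, σ_y = 253.0 → σ = 298 MPa, n = 0.848
The minimum is borosilicate glass at n = 0.729.

borosilicate glass, n = 0.729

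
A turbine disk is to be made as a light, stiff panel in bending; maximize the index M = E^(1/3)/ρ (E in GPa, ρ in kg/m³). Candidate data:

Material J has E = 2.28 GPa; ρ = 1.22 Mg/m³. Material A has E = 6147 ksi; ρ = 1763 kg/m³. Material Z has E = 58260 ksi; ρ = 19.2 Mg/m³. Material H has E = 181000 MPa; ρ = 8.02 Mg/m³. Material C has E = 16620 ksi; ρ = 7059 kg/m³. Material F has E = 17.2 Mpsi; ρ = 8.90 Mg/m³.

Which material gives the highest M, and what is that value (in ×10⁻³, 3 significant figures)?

material A, M = 1.98×10⁻³

Putting every candidate on a common basis:
  material J: E = 2.280 GPa, ρ = 1220 kg/m³
  material A: E = 42.38 GPa, ρ = 1763 kg/m³
  material Z: E = 401.7 GPa, ρ = 19200 kg/m³
  material H: E = 181.0 GPa, ρ = 8020 kg/m³
  material C: E = 114.6 GPa, ρ = 7059 kg/m³
  material F: E = 118.6 GPa, ρ = 8900 kg/m³
  material A: M = 1.98×10⁻³
  material J: M = 1.08×10⁻³
  material H: M = 0.705×10⁻³
  material C: M = 0.688×10⁻³
  material F: M = 0.552×10⁻³
  material Z: M = 0.384×10⁻³
Material A has the largest M.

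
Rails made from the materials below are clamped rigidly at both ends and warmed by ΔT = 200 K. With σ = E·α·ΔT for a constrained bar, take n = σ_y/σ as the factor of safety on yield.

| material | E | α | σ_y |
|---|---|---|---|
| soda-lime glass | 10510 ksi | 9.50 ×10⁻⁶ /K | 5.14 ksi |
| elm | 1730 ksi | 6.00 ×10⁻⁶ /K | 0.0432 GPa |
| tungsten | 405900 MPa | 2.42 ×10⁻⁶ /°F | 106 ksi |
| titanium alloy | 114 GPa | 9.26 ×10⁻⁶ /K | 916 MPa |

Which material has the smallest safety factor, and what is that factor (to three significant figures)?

soda-lime glass, n = 0.257

With everything in SI (GPa, ×10⁻⁶/K, MPa):
  soda-lime glass: E = 72.46, α = 9.50, σ_y = 35.44 → σ = 138 MPa, n = 0.257
  elm: E = 11.93, α = 6.00, σ_y = 43.20 → σ = 14.3 MPa, n = 3.02
  tungsten: E = 405.9, α = 4.36, σ_y = 730.8 → σ = 354 MPa, n = 2.07
  titanium alloy: E = 114.0, α = 9.26, σ_y = 916.0 → σ = 211 MPa, n = 4.34
Smallest n: soda-lime glass with n = 0.257.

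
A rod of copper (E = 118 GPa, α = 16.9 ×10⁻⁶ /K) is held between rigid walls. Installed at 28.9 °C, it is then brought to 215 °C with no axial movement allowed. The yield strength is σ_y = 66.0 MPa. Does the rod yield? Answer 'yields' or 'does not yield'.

ΔT = 186.1 K. Constrained thermal stress σ = E·α·ΔT = 118.0×10³ MPa × 16.9×10⁻⁶ × 186.1 = 371 MPa (compressive).
Compare to σ_y = 66.0 MPa: σ ≥ σ_y, so it yields.

yields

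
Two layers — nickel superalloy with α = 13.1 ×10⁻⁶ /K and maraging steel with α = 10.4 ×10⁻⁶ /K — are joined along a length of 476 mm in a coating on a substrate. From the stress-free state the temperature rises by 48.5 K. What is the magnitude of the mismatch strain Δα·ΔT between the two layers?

1.31×10⁻⁴

Δα = |13.1 − 10.4|×10⁻⁶/K = 2.70×10⁻⁶/K.
Mismatch strain = Δα·ΔT = 2.70×10⁻⁶ × 48.5 = 1.31×10⁻⁴.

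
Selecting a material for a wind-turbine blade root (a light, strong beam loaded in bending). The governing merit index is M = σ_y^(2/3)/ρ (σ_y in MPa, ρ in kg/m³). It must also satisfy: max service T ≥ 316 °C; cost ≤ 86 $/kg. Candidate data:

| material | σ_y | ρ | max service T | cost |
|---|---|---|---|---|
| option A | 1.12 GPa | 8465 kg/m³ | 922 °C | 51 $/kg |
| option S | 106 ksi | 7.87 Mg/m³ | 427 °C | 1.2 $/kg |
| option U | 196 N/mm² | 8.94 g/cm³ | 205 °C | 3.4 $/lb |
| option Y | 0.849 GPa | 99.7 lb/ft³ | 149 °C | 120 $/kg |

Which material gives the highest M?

option A

Screen on constraints: max service T ≥ 316 °C; cost ≤ 86 $/kg. Survivors: option A, option S.
Putting every candidate on a common basis:
  option A: σ_y = 1120 MPa, ρ = 8465 kg/m³
  option S: σ_y = 730.8 MPa, ρ = 7870 kg/m³
  option A: M = 12.7×10⁻³
  option S: M = 10.3×10⁻³
Option A has the largest M.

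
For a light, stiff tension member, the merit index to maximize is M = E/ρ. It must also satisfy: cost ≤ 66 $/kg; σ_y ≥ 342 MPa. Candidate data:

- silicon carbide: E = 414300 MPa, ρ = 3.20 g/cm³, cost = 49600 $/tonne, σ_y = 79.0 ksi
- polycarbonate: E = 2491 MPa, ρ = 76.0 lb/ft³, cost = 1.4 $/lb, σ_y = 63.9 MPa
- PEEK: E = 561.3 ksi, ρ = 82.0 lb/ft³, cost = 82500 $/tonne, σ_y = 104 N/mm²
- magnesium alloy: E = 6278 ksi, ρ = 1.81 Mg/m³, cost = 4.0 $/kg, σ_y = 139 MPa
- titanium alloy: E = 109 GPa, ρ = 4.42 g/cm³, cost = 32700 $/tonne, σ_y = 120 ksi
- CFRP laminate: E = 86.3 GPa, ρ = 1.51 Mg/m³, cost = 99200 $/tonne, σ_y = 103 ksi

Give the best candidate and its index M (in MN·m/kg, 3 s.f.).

Screen on constraints: cost ≤ 66 $/kg; σ_y ≥ 342 MPa. Survivors: silicon carbide, titanium alloy.
Normalizing units and computing the index:
  silicon carbide: E = 414.3 GPa, ρ = 3200 kg/m³
  titanium alloy: E = 109.0 GPa, ρ = 4420 kg/m³
  silicon carbide: M = 129 MN·m/kg
  titanium alloy: M = 24.7 MN·m/kg
The maximum is for silicon carbide.

silicon carbide, M = 129 MN·m/kg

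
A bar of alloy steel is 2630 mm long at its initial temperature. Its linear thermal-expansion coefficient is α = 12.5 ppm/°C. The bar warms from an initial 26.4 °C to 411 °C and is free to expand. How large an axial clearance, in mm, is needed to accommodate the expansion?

ΔT = 411 − 26.4 = 384.6 K.
ΔL = α·L₀·ΔT = 12.5×10⁻⁶ × 2630 mm × 384.6 K = 12.6 mm.

12.6 mm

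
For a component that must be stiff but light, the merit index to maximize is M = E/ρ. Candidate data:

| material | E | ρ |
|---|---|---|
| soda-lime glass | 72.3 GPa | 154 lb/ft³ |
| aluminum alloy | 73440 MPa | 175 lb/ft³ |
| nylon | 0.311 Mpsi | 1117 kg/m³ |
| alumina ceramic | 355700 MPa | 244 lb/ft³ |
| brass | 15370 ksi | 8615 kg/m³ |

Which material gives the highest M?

In SI units:
  soda-lime glass: E = 72.30 GPa, ρ = 2467 kg/m³
  aluminum alloy: E = 73.44 GPa, ρ = 2803 kg/m³
  nylon: E = 2.144 GPa, ρ = 1117 kg/m³
  alumina ceramic: E = 355.7 GPa, ρ = 3909 kg/m³
  brass: E = 106.0 GPa, ρ = 8615 kg/m³
  alumina ceramic: M = 91.0 MN·m/kg
  soda-lime glass: M = 29.3 MN·m/kg
  aluminum alloy: M = 26.2 MN·m/kg
  brass: M = 12.3 MN·m/kg
  nylon: M = 1.92 MN·m/kg
Alumina ceramic has the largest M.

alumina ceramic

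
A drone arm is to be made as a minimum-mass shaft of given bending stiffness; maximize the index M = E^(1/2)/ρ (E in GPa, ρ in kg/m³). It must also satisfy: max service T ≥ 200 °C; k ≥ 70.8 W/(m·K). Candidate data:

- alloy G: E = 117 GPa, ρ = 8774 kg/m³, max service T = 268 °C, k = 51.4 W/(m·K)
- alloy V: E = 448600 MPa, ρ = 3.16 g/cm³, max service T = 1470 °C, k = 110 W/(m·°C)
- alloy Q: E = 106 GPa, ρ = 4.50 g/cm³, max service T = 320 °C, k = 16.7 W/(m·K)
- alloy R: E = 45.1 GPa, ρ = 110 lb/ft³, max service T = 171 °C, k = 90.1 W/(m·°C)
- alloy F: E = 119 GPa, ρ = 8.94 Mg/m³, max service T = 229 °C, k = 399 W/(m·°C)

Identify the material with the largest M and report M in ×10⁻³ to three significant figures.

alloy V, M = 6.70×10⁻³

Screen on constraints: max service T ≥ 200 °C; k ≥ 70.8 W/(m·K). Survivors: alloy V, alloy F.
In SI units:
  alloy V: E = 448.6 GPa, ρ = 3160 kg/m³
  alloy F: E = 119.0 GPa, ρ = 8940 kg/m³
  alloy V: M = 6.70×10⁻³
  alloy F: M = 1.22×10⁻³
Alloy V ranks first.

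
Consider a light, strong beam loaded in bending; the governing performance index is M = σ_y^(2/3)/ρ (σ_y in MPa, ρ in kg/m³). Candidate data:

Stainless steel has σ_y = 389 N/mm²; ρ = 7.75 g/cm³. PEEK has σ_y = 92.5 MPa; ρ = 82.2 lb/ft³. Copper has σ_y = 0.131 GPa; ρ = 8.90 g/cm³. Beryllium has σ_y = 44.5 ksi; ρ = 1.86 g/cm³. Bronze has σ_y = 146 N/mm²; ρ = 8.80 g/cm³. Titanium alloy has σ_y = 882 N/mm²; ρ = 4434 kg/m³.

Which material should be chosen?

Normalizing units and computing the index:
  stainless steel: σ_y = 389.0 MPa, ρ = 7750 kg/m³
  PEEK: σ_y = 92.50 MPa, ρ = 1317 kg/m³
  copper: σ_y = 131.0 MPa, ρ = 8900 kg/m³
  beryllium: σ_y = 306.8 MPa, ρ = 1860 kg/m³
  bronze: σ_y = 146.0 MPa, ρ = 8800 kg/m³
  titanium alloy: σ_y = 882.0 MPa, ρ = 4434 kg/m³
  beryllium: M = 24.5×10⁻³
  titanium alloy: M = 20.7×10⁻³
  PEEK: M = 15.5×10⁻³
  stainless steel: M = 6.88×10⁻³
  bronze: M = 3.15×10⁻³
  copper: M = 2.90×10⁻³
Beryllium has the largest M.

beryllium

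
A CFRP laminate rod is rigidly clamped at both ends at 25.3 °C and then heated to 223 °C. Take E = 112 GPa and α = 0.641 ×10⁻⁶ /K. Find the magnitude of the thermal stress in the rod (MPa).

14.2 MPa

ΔT = 197.7 K. Constrained thermal stress σ = E·α·ΔT = 112.0×10³ MPa × 0.641×10⁻⁶ × 197.7 = 14.2 MPa (compressive).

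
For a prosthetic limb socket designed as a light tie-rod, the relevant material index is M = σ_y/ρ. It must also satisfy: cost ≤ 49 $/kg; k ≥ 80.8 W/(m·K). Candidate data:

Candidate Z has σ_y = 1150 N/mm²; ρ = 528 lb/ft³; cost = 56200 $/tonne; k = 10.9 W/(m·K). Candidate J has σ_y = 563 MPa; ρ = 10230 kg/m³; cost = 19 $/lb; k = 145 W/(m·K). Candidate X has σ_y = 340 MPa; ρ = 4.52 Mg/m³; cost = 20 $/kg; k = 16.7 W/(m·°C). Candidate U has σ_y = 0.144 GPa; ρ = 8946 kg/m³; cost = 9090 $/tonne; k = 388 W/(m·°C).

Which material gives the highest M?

Screen on constraints: cost ≤ 49 $/kg; k ≥ 80.8 W/(m·K). Survivors: candidate J, candidate U.
Putting every candidate on a common basis:
  candidate J: σ_y = 563.0 MPa, ρ = 10230 kg/m³
  candidate U: σ_y = 144.0 MPa, ρ = 8946 kg/m³
  candidate J: M = 55.0 kN·m/kg
  candidate U: M = 16.1 kN·m/kg
The maximum is for candidate J.

candidate J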